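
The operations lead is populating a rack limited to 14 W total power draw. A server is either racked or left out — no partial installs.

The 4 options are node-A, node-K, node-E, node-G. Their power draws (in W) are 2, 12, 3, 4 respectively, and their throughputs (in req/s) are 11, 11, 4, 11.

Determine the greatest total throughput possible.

node-A + node-G: power draw 2 + 4 = 6 ≤ 14, throughput 11 + 11 = 22.
node-A + node-K: power draw 2 + 12 = 14 ≤ 14, throughput 11 + 11 = 22.
node-A + node-E + node-G: power draw 2 + 3 + 4 = 9 ≤ 14, throughput 11 + 4 + 11 = 26.
Best is node-A, node-E, and node-G with total throughput 26.

26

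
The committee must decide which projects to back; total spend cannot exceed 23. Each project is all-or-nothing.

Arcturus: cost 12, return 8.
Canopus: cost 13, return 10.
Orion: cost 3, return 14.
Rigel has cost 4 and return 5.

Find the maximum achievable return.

29

Allowing fractional choices, the relaxed optimum would be about 31.0, but projects are indivisible.
Arcturus + Orion + Rigel: cost 12 + 3 + 4 = 19 ≤ 23, return 8 + 14 + 5 = 27.
Canopus + Orion: cost 13 + 3 = 16 ≤ 23, return 10 + 14 = 24.
Canopus + Orion + Rigel: cost 13 + 3 + 4 = 20 ≤ 23, return 10 + 14 + 5 = 29.
Best is Canopus, Orion, and Rigel with total return 29.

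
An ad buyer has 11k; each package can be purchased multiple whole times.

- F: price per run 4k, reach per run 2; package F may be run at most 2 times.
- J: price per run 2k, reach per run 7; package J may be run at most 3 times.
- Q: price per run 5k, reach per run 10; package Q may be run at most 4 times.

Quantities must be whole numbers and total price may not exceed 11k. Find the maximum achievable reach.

31

2×J and 1×Q: price 9 ≤ 11, reach 2·7 + 1·10 = 24.
3×J and 1×Q: price 11 ≤ 11, reach 3·7 + 1·10 = 31.
Best is 31.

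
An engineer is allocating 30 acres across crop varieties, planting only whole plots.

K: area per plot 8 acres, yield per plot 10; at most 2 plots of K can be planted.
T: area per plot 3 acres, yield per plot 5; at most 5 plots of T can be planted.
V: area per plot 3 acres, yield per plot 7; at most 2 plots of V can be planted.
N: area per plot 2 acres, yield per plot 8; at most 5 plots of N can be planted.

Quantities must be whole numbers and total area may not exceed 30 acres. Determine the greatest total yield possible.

74

1×K, 2×T, 2×V, and 5×N: area 30 ≤ 30, yield 1·10 + 2·5 + 2·7 + 5·8 = 74.
4×T, 2×V, and 5×N: area 28 ≤ 30, yield 4·5 + 2·7 + 5·8 = 74.
Best is 74.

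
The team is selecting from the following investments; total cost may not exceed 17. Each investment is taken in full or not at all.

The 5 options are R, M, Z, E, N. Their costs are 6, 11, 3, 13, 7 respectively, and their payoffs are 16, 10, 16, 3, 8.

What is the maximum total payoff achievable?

40

Allowing fractional choices, the relaxed optimum would be about 40.9, but investments are indivisible.
R + Z + N: cost 6 + 3 + 7 = 16 ≤ 17, payoff 16 + 16 + 8 = 40.
R + Z: cost 6 + 3 = 9 ≤ 17, payoff 16 + 16 = 32.
M + Z: cost 11 + 3 = 14 ≤ 17, payoff 10 + 16 = 26.
Best is R, Z, and N with total payoff 40.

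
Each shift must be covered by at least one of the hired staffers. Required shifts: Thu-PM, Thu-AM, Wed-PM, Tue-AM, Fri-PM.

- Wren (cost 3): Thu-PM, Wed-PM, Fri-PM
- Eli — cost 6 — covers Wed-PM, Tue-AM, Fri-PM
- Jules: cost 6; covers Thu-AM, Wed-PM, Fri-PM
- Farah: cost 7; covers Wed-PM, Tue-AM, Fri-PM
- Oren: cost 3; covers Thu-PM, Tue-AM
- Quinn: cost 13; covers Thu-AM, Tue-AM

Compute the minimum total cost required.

9

This is an integer covering problem.
Choose Jules and Oren: together they cover Thu-PM, Thu-AM, Wed-PM, Tue-AM, Fri-PM — every shift.
Total cost: 6 + 3 = 9.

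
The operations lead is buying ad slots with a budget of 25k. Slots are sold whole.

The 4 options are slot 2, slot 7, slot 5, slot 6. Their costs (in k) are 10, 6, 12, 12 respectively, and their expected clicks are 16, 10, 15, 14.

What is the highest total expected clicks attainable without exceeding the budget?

This is a 0-1 knapsack instance.
slot 2 + slot 6: cost 10 + 12 = 22 ≤ 25, expected clicks 16 + 14 = 30.
slot 5 + slot 6: cost 12 + 12 = 24 ≤ 25, expected clicks 15 + 14 = 29.
slot 2 + slot 5: cost 10 + 12 = 22 ≤ 25, expected clicks 16 + 15 = 31.
Best is slot 2 and slot 5 with total expected clicks 31.

31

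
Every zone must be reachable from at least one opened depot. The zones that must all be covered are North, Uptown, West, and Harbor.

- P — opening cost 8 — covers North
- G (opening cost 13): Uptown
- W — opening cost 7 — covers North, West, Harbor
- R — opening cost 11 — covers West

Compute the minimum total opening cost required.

Choose G and W: together they cover North, Uptown, West, Harbor — every zone.
Total opening cost: 13 + 7 = 20.

20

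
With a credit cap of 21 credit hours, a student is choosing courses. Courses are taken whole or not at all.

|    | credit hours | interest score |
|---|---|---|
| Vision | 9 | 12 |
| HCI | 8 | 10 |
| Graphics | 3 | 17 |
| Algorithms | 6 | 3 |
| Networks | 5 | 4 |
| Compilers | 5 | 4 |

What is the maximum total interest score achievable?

This is a 0-1 knapsack instance.
Take Vision, HCI, and Graphics: credit hours 9 + 8 + 3 = 20 ≤ 21, interest score 12 + 10 + 17 = 39.
No other feasible combination does better.

39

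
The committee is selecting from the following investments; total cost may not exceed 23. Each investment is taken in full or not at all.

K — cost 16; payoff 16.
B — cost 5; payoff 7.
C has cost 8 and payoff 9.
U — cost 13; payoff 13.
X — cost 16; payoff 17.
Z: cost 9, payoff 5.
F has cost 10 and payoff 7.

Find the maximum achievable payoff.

Treat it as a binary knapsack problem.
Allowing fractional choices, the relaxed optimum would be about 26.6, but investments are indivisible.
B + X: cost 5 + 16 = 21 ≤ 23, payoff 7 + 17 = 24.
K + B: cost 16 + 5 = 21 ≤ 23, payoff 16 + 7 = 23.
Best is B and X with total payoff 24.

24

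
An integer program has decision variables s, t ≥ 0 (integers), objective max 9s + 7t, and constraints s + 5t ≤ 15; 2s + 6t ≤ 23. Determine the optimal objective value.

99

Relaxing integrality, the LP optimum is 103.50 at (s,t) = (11.5, 0), which is not an integer point.
(s,t)=(11,0): 1·11+5·0=11≤15, 2·11+6·0=22≤23, objective 99.
(s,t)=(10,0): 1·10+5·0=10≤15, 2·10+6·0=20≤23, objective 90.
No feasible integer point exceeds 99.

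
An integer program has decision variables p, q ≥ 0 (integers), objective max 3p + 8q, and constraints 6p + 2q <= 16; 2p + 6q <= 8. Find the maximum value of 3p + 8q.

11

The continuous relaxation peaks at (2.5, 0.5) with value 11.50; rounding to a feasible lattice point costs some objective.
(p,q)=(1,1) is feasible, giving 11.
(p,q)=(0,1) is feasible, giving 8.
The best lattice point is (1,1), giving 11.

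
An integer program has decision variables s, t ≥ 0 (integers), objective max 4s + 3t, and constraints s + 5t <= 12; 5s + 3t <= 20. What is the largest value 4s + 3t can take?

16

Relaxing integrality, the LP optimum is 17.09 at (s,t) = (2.91, 1.82), which is not an integer point.
(s,t)=(4,0): 1·4+5·0=4≤12, 5·4+3·0=20≤20, objective 16.
(s,t)=(3,1): 1·3+5·1=8≤12, 5·3+3·1=18≤20, objective 15.
Maximum is 16 at (s,t)=(4,0).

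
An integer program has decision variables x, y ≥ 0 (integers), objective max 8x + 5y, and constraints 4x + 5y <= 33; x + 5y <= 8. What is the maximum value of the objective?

(x,y)=(8,0): 4·8+5·0=32≤33, 1·8+5·0=8≤8, objective 64.
(x,y)=(7,0): 4·7+5·0=28≤33, 1·7+5·0=7≤8, objective 56.
Maximum is 64 at (x,y)=(8,0).

64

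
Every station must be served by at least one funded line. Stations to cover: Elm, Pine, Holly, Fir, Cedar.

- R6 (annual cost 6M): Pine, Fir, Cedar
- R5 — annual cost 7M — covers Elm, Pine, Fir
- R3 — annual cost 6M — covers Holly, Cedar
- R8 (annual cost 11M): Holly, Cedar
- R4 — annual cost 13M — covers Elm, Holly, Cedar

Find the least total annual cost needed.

13

The greedy cost-per-new-station heuristic would pick R6, R3, and R5 for 19, but a cheaper cover exists.
Choose R5 and R3: together they cover Elm, Pine, Holly, Fir, Cedar — every station.
Total annual cost: 7 + 6 = 13.
No cover costs less than 13.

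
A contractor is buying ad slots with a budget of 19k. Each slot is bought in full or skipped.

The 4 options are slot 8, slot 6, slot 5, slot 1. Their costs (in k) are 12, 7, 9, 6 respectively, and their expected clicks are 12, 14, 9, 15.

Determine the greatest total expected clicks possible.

Allowing fractional choices, the relaxed optimum would be about 35.0, but ad slots are indivisible.
slot 8 + slot 1: cost 12 + 6 = 18 ≤ 19, expected clicks 12 + 15 = 27.
slot 6 + slot 1: cost 7 + 6 = 13 ≤ 19, expected clicks 14 + 15 = 29.
slot 8 + slot 6: cost 12 + 7 = 19 ≤ 19, expected clicks 12 + 14 = 26.
Best is slot 6 and slot 1 with total expected clicks 29.

29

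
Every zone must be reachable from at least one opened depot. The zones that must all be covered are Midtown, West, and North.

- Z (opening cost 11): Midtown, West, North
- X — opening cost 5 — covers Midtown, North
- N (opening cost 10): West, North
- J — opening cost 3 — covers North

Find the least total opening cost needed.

This is a weighted set-cover instance.
Z alone covers Midtown, West, North — every zone.
Total opening cost: 11.

11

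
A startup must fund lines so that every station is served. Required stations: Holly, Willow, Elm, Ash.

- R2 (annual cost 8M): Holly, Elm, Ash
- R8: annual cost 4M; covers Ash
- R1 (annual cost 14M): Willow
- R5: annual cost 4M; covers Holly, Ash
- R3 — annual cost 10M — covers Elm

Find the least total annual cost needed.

The greedy cost-per-new-station heuristic would pick R5, R2, and R1 for 26, but a cheaper cover exists.
Choose R2 and R1: together they cover Holly, Willow, Elm, Ash — every station.
Total annual cost: 8 + 14 = 22.
No cover costs less than 22.

22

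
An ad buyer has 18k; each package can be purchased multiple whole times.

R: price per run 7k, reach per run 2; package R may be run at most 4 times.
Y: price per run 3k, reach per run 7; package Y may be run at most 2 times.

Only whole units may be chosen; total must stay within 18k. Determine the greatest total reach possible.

16

Y has the best ratio (7/3); taking only Y gives at most 2×7 = 14 (stopped by the supply cap of 2).
Mixing does better — 1×R and 2×Y: price 13 ≤ 18, reach 1·2 + 2·7 = 16.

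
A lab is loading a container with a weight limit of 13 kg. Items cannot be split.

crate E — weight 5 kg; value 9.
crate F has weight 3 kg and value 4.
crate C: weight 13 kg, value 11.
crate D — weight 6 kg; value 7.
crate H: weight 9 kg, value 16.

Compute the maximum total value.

20

crate F + crate H: weight 3 + 9 = 12 ≤ 13, value 4 + 16 = 20.
crate H: weight 9 ≤ 13, value 16.
Best is crate F and crate H with total value 20.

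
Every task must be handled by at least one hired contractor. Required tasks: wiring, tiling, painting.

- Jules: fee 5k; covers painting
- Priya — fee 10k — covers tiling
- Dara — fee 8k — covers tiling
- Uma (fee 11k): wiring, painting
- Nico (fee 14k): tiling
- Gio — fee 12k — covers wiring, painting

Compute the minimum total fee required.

The greedy cost-per-new-task heuristic would pick Jules, Dara, and Uma for 24, but a cheaper cover exists.
Choose Dara and Uma: together they cover wiring, tiling, painting — every task.
Total fee: 8 + 11 = 19.
No cover costs less than 19.

19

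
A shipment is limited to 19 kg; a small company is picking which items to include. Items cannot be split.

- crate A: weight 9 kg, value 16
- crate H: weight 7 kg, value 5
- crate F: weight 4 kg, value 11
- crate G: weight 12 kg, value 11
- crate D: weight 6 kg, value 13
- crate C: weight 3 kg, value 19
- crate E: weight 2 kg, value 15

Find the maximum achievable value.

Allowing fractional choices, the relaxed optimum would be about 65.1, but items are indivisible.
crate H + crate D + crate C + crate E: weight 7 + 6 + 3 + 2 = 18 ≤ 19, value 5 + 13 + 19 + 15 = 52.
crate A + crate F + crate C + crate E: weight 9 + 4 + 3 + 2 = 18 ≤ 19, value 16 + 11 + 19 + 15 = 61.
crate F + crate D + crate C + crate E: weight 4 + 6 + 3 + 2 = 15 ≤ 19, value 11 + 13 + 19 + 15 = 58.
Best is crate A, crate F, crate C, and crate E with total value 61.

61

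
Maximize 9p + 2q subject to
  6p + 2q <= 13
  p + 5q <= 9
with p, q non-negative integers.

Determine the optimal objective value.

18

Relaxing integrality, the LP optimum is 19.50 at (p,q) = (2.17, 0), which is not an integer point.
(p,q)=(2,0): 6·2+2·0=12≤13, 1·2+5·0=2≤9, objective 18.
(p,q)=(1,1): 6·1+2·1=8≤13, 1·1+5·1=6≤9, objective 11.
(p,q)=(1,0): 6·1+2·0=6≤13, 1·1+5·0=1≤9, objective 9.
No feasible integer point exceeds 18.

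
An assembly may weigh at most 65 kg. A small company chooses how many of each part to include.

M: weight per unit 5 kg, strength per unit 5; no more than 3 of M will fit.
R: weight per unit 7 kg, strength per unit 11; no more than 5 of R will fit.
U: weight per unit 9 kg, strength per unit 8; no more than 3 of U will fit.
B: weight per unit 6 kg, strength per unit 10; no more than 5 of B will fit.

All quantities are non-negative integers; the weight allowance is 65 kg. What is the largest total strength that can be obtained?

B has the best ratio (10/6); taking only B gives at most 5×10 = 50 (stopped by the supply cap of 5).
Mixing does better — 5×R and 5×B: weight 65 ≤ 65, strength 5·11 + 5·10 = 105.

105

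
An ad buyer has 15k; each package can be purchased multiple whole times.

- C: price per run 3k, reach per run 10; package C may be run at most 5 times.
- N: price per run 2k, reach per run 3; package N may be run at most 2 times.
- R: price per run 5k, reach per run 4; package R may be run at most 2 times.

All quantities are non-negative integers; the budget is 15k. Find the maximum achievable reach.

50

5×C: price 15 ≤ 15, reach 5·10 = 50.
4×C and 1×N: price 14 ≤ 15, reach 4·10 + 1·3 = 43.
Best is 50.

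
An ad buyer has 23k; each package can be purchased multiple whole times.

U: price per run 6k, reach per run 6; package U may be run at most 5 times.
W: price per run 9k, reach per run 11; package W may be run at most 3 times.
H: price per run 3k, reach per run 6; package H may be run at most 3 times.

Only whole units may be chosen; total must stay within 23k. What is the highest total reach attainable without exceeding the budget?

30

1×W and 3×H: price 18 ≤ 23, reach 1·11 + 3·6 = 29.
2×U and 3×H: price 21 ≤ 23, reach 2·6 + 3·6 = 30.
Best is 30.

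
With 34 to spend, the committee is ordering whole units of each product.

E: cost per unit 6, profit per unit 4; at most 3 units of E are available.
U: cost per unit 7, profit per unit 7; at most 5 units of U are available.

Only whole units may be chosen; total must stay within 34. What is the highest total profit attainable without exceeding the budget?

32

1×E and 4×U: cost 34 ≤ 34, profit 1·4 + 4·7 = 32.
2×E and 3×U: cost 33 ≤ 34, profit 2·4 + 3·7 = 29.
Best is 32.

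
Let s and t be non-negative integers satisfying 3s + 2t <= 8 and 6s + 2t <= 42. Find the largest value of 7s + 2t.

(s,t)=(2,1): 3·2+2·1=8≤8, 6·2+2·1=14≤42, objective 16.
(s,t)=(2,0): 3·2+2·0=6≤8, 6·2+2·0=12≤42, objective 14.
(s,t)=(1,2): 3·1+2·2=7≤8, 6·1+2·2=10≤42, objective 11.
The best lattice point is (2,1), giving 16.

16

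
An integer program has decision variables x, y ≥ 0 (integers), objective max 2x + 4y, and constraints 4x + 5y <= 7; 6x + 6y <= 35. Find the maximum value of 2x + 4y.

4

The continuous relaxation peaks at (0, 1.4) with value 5.60; rounding to a feasible lattice point costs some objective.
(x,y)=(0,1): 4·0+5·1=5≤7, 6·0+6·1=6≤35, objective 4.
(x,y)=(1,0): 4·1+5·0=4≤7, 6·1+6·0=6≤35, objective 2.
The best lattice point is (0,1), giving 4.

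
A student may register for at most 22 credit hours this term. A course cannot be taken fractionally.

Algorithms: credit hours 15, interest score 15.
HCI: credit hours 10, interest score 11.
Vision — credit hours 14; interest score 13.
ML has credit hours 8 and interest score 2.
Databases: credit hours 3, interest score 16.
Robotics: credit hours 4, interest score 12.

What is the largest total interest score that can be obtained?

Take Algorithms, Databases, and Robotics: credit hours 15 + 3 + 4 = 22 ≤ 22, interest score 15 + 16 + 12 = 43.
No other feasible combination does better.

43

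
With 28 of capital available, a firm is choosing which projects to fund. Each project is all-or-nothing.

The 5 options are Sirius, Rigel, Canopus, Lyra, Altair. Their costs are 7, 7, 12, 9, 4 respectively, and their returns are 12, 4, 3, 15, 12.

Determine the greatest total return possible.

43

Treat it as a binary knapsack problem.
Take Sirius, Rigel, Lyra, and Altair: cost 7 + 7 + 9 + 4 = 27 ≤ 28, return 12 + 4 + 15 + 12 = 43.
No other feasible combination does better.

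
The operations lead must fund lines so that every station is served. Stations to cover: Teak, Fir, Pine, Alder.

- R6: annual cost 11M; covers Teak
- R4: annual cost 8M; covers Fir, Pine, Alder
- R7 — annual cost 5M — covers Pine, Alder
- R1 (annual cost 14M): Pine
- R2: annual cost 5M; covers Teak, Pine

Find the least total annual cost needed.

13

This is a weighted set-cover instance.
The greedy cost-per-new-station heuristic would pick R7, R2, and R4 for 18, but a cheaper cover exists.
Choose R4 and R2: together they cover Teak, Fir, Pine, Alder — every station.
Total annual cost: 8 + 5 = 13.
No cover costs less than 13.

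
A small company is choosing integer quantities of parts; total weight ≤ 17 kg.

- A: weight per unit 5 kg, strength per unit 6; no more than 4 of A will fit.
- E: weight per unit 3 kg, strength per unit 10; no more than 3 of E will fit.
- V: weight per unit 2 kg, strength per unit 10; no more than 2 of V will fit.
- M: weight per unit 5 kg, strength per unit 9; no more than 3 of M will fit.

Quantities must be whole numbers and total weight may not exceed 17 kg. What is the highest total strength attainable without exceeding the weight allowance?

50

3×E and 2×V: weight 13 ≤ 17, strength 3·10 + 2·10 = 50.
2×E, 2×V, and 1×M: weight 15 ≤ 17, strength 2·10 + 2·10 + 1·9 = 49.
Best is 50.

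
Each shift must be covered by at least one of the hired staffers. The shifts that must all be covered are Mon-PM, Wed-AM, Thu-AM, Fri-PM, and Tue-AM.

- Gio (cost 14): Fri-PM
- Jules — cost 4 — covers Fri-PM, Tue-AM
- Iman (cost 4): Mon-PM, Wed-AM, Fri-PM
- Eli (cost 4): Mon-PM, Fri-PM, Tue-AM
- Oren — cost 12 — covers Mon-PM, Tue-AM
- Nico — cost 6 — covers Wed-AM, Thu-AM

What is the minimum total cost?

10

The greedy cost-per-new-shift heuristic would pick Iman, Jules, and Nico for 14, but a cheaper cover exists.
Choose Eli and Nico: together they cover Mon-PM, Wed-AM, Thu-AM, Fri-PM, Tue-AM — every shift.
Total cost: 4 + 6 = 10.
No cover costs less than 10.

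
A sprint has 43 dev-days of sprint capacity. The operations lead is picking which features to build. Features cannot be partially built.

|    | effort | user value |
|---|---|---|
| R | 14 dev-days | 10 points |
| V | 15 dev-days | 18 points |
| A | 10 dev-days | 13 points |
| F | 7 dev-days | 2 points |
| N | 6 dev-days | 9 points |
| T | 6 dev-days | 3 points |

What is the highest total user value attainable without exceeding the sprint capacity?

43

Treat it as a binary knapsack problem.
Allowing fractional choices, the relaxed optimum would be about 48.6, but features are indivisible.
V + A + N + T: effort 15 + 10 + 6 + 6 = 37 ≤ 43, user value 18 + 13 + 9 + 3 = 43.
V + A + F + N: effort 15 + 10 + 7 + 6 = 38 ≤ 43, user value 18 + 13 + 2 + 9 = 42.
Best is V, A, N, and T with total user value 43.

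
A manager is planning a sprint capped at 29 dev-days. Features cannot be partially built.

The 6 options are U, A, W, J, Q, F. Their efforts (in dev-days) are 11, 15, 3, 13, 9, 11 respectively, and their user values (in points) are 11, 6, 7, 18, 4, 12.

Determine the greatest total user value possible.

J + F: effort 13 + 11 = 24 ≤ 29, user value 18 + 12 = 30.
W + J + F: effort 3 + 13 + 11 = 27 ≤ 29, user value 7 + 18 + 12 = 37.
U + W + J: effort 11 + 3 + 13 = 27 ≤ 29, user value 11 + 7 + 18 = 36.
Best is W, J, and F with total user value 37.

37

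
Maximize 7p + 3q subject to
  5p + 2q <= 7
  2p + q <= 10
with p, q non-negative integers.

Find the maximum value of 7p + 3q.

10

The continuous relaxation peaks at (0, 3.5) with value 10.50; rounding to a feasible lattice point costs some objective.
(p,q)=(1,1): 5·1+2·1=7≤7, 2·1+1·1=3≤10, objective 10.
(p,q)=(0,3): 5·0+2·3=6≤7, 2·0+1·3=3≤10, objective 9.
Maximum is 10 at (p,q)=(1,1).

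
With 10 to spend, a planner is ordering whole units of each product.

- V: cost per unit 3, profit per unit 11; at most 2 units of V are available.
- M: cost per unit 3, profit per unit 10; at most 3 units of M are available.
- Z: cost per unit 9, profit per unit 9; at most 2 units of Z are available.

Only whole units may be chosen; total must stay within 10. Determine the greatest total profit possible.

2×V and 1×M: cost 9 ≤ 10, profit 2·11 + 1·10 = 32.
1×V and 2×M: cost 9 ≤ 10, profit 1·11 + 2·10 = 31.
Best is 32.

32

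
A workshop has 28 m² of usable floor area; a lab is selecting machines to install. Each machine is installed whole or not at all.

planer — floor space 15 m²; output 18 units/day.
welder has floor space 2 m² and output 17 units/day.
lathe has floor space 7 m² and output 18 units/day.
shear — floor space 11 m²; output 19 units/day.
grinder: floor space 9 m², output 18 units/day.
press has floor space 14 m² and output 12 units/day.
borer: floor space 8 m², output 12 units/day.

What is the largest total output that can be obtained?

Allowing fractional choices, the relaxed optimum would be about 70.3, but machines are indivisible.
welder + lathe + shear + borer: floor space 2 + 7 + 11 + 8 = 28 ≤ 28, output 17 + 18 + 19 + 12 = 66.
welder + lathe + grinder + borer: floor space 2 + 7 + 9 + 8 = 26 ≤ 28, output 17 + 18 + 18 + 12 = 65.
lathe + shear + grinder: floor space 7 + 11 + 9 = 27 ≤ 28, output 18 + 19 + 18 = 55.
Best is welder, lathe, shear, and borer with total output 66.

66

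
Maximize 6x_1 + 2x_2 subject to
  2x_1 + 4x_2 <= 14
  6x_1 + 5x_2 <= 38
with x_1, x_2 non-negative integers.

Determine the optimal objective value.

36

(x_1,x_2)=(6,0): 2·6+4·0=12≤14, 6·6+5·0=36≤38, objective 36.
(x_1,x_2)=(5,1): 2·5+4·1=14≤14, 6·5+5·1=35≤38, objective 32.
(x_1,x_2)=(5,0): 2·5+4·0=10≤14, 6·5+5·0=30≤38, objective 30.
Maximum is 36 at (x_1,x_2)=(6,0).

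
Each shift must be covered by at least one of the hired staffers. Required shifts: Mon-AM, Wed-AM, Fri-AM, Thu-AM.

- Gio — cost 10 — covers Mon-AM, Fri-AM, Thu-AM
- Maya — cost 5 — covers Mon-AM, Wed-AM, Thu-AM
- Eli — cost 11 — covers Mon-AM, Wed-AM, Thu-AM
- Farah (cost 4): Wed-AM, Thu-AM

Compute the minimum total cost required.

The greedy cost-per-new-shift heuristic would pick Maya and Gio for 15, but a cheaper cover exists.
Choose Gio and Farah: together they cover Mon-AM, Wed-AM, Fri-AM, Thu-AM — every shift.
Total cost: 10 + 4 = 14.
No cover costs less than 14.

14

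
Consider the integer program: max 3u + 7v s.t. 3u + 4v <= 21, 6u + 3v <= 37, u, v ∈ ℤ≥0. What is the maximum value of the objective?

Relaxing integrality, the LP optimum is 36.75 at (u,v) = (0, 5.25), which is not an integer point.
(u,v)=(0,5): 3·0+4·5=20≤21, 6·0+3·5=15≤37, objective 35.
(u,v)=(1,4): 3·1+4·4=19≤21, 6·1+3·4=18≤37, objective 31.
(u,v)=(0,4): 3·0+4·4=16≤21, 6·0+3·4=12≤37, objective 28.
Maximum is 35 at (u,v)=(0,5).

35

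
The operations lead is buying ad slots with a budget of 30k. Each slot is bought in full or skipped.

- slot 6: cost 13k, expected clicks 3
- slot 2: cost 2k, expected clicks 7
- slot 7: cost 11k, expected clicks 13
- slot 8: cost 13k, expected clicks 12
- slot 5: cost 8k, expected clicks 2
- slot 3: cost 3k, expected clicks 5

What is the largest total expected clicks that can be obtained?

Treat it as a binary knapsack problem.
slot 2 + slot 7 + slot 8 + slot 3: cost 2 + 11 + 13 + 3 = 29 ≤ 30, expected clicks 7 + 13 + 12 + 5 = 37.
slot 2 + slot 7 + slot 8: cost 2 + 11 + 13 = 26 ≤ 30, expected clicks 7 + 13 + 12 = 32.
Best is slot 2, slot 7, slot 8, and slot 3 with total expected clicks 37.

37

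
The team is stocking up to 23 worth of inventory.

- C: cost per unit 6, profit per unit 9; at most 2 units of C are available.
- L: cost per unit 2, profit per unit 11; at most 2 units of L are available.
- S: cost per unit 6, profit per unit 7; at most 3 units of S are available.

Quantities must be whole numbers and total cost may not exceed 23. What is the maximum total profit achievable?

47

This is a bounded integer knapsack.
Take 2×C, 2×L, and 1×S: cost 22 ≤ 23, profit 2·9 + 2·11 + 1·7 = 47.
L has the best ratio (11/2) and is taken to its limit of 2; remaining capacity is filled optimally with the others.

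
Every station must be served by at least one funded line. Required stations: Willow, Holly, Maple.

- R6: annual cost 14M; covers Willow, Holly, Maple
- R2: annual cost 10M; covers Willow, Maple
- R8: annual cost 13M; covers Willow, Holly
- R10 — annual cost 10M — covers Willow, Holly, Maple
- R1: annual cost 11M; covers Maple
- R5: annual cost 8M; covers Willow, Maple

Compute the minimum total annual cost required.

R10 alone covers Willow, Holly, Maple — every station.
Total annual cost: 10.

10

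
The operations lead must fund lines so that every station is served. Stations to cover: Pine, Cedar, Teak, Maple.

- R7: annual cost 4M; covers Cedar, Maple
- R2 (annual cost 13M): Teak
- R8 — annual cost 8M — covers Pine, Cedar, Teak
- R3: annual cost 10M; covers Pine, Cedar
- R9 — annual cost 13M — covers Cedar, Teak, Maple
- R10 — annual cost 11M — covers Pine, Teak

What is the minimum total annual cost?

Choose R7 and R8: together they cover Pine, Cedar, Teak, Maple — every station.
Total annual cost: 4 + 8 = 12.
No cover costs less than 12.

12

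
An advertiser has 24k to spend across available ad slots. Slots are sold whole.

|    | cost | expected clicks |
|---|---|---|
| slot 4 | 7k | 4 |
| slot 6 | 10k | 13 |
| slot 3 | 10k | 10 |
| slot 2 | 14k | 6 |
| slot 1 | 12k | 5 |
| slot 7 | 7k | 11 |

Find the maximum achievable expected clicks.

slot 4 + slot 3 + slot 7: cost 7 + 10 + 7 = 24 ≤ 24, expected clicks 4 + 10 + 11 = 25.
slot 4 + slot 6 + slot 7: cost 7 + 10 + 7 = 24 ≤ 24, expected clicks 4 + 13 + 11 = 28.
Best is slot 4, slot 6, and slot 7 with total expected clicks 28.

28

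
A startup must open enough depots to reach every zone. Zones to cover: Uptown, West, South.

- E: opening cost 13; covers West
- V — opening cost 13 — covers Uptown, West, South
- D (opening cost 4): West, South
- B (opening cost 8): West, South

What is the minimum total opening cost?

The greedy cost-per-new-zone heuristic would pick D and V for 17, but a cheaper cover exists.
V alone covers Uptown, West, South — every zone.
Total opening cost: 13.
No cover costs less than 13.

13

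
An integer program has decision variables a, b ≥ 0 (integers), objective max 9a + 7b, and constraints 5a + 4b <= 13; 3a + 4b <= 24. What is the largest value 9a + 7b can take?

(a,b)=(1,2) is feasible, giving 23.
(a,b)=(0,3) is feasible, giving 21.
Maximum is 23 at (a,b)=(1,2).

23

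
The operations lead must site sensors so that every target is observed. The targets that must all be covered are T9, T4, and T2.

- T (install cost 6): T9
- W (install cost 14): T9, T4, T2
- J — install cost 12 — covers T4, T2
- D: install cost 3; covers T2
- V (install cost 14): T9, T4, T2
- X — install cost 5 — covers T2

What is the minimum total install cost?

The greedy cost-per-new-target heuristic would pick D, T, and J for 21, but a cheaper cover exists.
W alone covers T9, T4, T2 — every target.
Total install cost: 14.
No cover costs less than 14.

14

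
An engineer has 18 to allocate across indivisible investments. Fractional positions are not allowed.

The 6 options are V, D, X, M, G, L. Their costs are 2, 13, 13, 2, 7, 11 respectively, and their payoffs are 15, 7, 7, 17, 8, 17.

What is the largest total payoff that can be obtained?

V + M + L: cost 2 + 2 + 11 = 15 ≤ 18, payoff 15 + 17 + 17 = 49.
V + D + M: cost 2 + 13 + 2 = 17 ≤ 18, payoff 15 + 7 + 17 = 39.
V + M + G: cost 2 + 2 + 7 = 11 ≤ 18, payoff 15 + 17 + 8 = 40.
Best is V, M, and L with total payoff 49.

49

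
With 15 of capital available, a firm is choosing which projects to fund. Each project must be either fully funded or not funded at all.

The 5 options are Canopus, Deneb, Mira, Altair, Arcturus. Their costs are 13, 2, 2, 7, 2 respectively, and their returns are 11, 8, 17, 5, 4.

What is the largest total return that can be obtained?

This is an integer program with binary decision variables.
Allowing fractional choices, the relaxed optimum would be about 36.6, but projects are indivisible.
Deneb + Mira + Arcturus: cost 2 + 2 + 2 = 6 ≤ 15, return 8 + 17 + 4 = 29.
Deneb + Mira + Altair + Arcturus: cost 2 + 2 + 7 + 2 = 13 ≤ 15, return 8 + 17 + 5 + 4 = 34.
Deneb + Mira + Altair: cost 2 + 2 + 7 = 11 ≤ 15, return 8 + 17 + 5 = 30.
Best is Deneb, Mira, Altair, and Arcturus with total return 34.

34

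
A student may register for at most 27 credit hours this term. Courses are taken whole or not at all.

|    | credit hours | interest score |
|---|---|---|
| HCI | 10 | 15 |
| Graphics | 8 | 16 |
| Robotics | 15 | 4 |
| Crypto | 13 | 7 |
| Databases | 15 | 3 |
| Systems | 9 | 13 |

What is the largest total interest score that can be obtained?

44

This is an integer program with binary decision variables.
Take HCI, Graphics, and Systems: credit hours 10 + 8 + 9 = 27 ≤ 27, interest score 15 + 16 + 13 = 44.
No other feasible combination does better.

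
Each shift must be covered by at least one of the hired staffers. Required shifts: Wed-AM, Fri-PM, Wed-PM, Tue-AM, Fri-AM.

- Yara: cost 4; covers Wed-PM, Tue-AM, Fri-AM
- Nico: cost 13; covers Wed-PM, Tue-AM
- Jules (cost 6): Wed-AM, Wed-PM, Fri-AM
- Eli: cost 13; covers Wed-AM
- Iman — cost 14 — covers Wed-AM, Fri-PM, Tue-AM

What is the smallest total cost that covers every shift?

18

This is a weighted set-cover instance.
The greedy cost-per-new-shift heuristic would pick Yara, Jules, and Iman for 24, but a cheaper cover exists.
Choose Yara and Iman: together they cover Wed-AM, Fri-PM, Wed-PM, Tue-AM, Fri-AM — every shift.
Total cost: 4 + 14 = 18.
No cover costs less than 18.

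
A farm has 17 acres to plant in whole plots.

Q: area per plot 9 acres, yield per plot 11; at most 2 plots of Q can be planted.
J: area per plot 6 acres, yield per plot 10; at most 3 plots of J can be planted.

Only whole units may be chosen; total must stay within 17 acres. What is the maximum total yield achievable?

21

1×Q and 1×J: area 15 ≤ 17, yield 1·11 + 1·10 = 21.
2×J: area 12 ≤ 17, yield 2·10 = 20.
Best is 21.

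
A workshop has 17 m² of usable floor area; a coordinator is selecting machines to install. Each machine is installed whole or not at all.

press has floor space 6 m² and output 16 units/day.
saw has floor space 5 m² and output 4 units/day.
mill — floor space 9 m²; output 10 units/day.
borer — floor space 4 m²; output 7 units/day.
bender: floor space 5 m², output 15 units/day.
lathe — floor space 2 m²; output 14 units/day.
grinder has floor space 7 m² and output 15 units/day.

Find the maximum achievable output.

This is an integer program with binary decision variables.
Allowing fractional choices, the relaxed optimum would be about 53.6, but machines are indivisible.
press + borer + bender + lathe: floor space 6 + 4 + 5 + 2 = 17 ≤ 17, output 16 + 7 + 15 + 14 = 52.
press + bender + lathe: floor space 6 + 5 + 2 = 13 ≤ 17, output 16 + 15 + 14 = 45.
Best is press, borer, bender, and lathe with total output 52.

52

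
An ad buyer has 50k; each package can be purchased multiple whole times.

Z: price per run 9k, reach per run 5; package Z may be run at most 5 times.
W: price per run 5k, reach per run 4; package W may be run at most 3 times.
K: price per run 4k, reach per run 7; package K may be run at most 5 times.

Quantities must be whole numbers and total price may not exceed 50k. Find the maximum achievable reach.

K has the best ratio (7/4); taking only K gives at most 5×7 = 35 (stopped by the supply cap of 5).
Mixing does better — 2×Z, 2×W, and 5×K: price 48 ≤ 50, reach 2·5 + 2·4 + 5·7 = 53.

53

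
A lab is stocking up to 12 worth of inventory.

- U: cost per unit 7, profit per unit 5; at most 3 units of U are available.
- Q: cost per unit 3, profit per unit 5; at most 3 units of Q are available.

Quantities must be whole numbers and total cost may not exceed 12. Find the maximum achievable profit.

Take 3×Q: cost 9 ≤ 12, profit 3·5 = 15.
Q has the best ratio (5/3) and is taken to its limit of 3; remaining capacity is filled optimally with the others.

15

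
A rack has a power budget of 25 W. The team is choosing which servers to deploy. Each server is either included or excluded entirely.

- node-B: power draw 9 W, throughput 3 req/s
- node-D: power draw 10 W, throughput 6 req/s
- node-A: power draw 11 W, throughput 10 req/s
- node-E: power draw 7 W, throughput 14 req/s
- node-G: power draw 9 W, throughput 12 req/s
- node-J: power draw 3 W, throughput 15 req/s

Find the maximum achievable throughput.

41

Take node-E, node-G, and node-J: power draw 7 + 9 + 3 = 19 ≤ 25, throughput 14 + 12 + 15 = 41.
No other feasible combination does better.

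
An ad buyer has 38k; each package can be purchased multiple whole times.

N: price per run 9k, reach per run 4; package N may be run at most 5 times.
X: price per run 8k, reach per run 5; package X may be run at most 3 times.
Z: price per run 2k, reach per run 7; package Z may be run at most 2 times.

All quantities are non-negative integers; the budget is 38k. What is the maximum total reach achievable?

Z has the best ratio (7/2); taking only Z gives at most 2×7 = 14 (stopped by the supply cap of 2).
Mixing does better — 1×N, 3×X, and 2×Z: price 37 ≤ 38, reach 1·4 + 3·5 + 2·7 = 33.

33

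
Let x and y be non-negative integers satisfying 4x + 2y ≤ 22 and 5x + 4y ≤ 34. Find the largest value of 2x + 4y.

32

(x,y)=(0,8): 4·0+2·8=16≤22, 5·0+4·8=32≤34, objective 32.
(x,y)=(1,7): 4·1+2·7=18≤22, 5·1+4·7=33≤34, objective 30.
(x,y)=(0,7): 4·0+2·7=14≤22, 5·0+4·7=28≤34, objective 28.
Maximum is 32 at (x,y)=(0,8).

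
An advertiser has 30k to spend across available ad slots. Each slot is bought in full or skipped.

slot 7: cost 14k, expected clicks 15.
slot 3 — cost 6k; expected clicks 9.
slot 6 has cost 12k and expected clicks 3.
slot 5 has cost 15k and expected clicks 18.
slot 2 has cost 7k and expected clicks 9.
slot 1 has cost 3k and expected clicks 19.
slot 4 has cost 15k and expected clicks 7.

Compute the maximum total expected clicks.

52

slot 5 + slot 2 + slot 1: cost 15 + 7 + 3 = 25 ≤ 30, expected clicks 18 + 9 + 19 = 46.
slot 7 + slot 3 + slot 2 + slot 1: cost 14 + 6 + 7 + 3 = 30 ≤ 30, expected clicks 15 + 9 + 9 + 19 = 52.
slot 3 + slot 5 + slot 1: cost 6 + 15 + 3 = 24 ≤ 30, expected clicks 9 + 18 + 19 = 46.
Best is slot 7, slot 3, slot 2, and slot 1 with total expected clicks 52.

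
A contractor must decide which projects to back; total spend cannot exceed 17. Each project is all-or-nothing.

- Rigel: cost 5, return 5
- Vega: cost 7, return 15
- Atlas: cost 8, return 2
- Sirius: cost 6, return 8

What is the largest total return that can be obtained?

23

Allowing fractional choices, the relaxed optimum would be about 27.0, but projects are indivisible.
Vega + Atlas: cost 7 + 8 = 15 ≤ 17, return 15 + 2 = 17.
Vega + Sirius: cost 7 + 6 = 13 ≤ 17, return 15 + 8 = 23.
Rigel + Vega: cost 5 + 7 = 12 ≤ 17, return 5 + 15 = 20.
Best is Vega and Sirius with total return 23.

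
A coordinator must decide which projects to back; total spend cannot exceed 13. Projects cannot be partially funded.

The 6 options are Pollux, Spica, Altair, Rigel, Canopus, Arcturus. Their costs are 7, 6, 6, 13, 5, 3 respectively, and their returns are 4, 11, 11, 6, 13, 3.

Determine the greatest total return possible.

Treat it as a binary knapsack problem.
Allowing fractional choices, the relaxed optimum would be about 27.7, but projects are indivisible.
Spica + Canopus: cost 6 + 5 = 11 ≤ 13, return 11 + 13 = 24.
Spica + Altair: cost 6 + 6 = 12 ≤ 13, return 11 + 11 = 22.
Altair + Canopus: cost 6 + 5 = 11 ≤ 13, return 11 + 13 = 24.
The maximum return is 24; one optimal choice is Spica and Canopus.

24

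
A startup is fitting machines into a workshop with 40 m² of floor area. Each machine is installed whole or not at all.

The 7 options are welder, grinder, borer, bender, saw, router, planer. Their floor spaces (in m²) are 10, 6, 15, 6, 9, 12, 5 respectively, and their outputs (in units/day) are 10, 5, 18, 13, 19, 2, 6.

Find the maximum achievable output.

This is a 0-1 knapsack instance.
welder + borer + bender + saw: floor space 10 + 15 + 6 + 9 = 40 ≤ 40, output 10 + 18 + 13 + 19 = 60.
grinder + borer + bender + saw: floor space 6 + 15 + 6 + 9 = 36 ≤ 40, output 5 + 18 + 13 + 19 = 55.
borer + bender + saw + planer: floor space 15 + 6 + 9 + 5 = 35 ≤ 40, output 18 + 13 + 19 + 6 = 56.
Best is welder, borer, bender, and saw with total output 60.

60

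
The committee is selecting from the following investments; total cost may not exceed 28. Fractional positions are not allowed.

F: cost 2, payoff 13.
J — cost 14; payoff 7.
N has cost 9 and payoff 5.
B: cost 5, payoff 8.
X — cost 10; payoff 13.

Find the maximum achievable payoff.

Treat it as a binary knapsack problem.
F + N + B + X: cost 2 + 9 + 5 + 10 = 26 ≤ 28, payoff 13 + 5 + 8 + 13 = 39.
F + B + X: cost 2 + 5 + 10 = 17 ≤ 28, payoff 13 + 8 + 13 = 34.
Best is F, N, B, and X with total payoff 39.

39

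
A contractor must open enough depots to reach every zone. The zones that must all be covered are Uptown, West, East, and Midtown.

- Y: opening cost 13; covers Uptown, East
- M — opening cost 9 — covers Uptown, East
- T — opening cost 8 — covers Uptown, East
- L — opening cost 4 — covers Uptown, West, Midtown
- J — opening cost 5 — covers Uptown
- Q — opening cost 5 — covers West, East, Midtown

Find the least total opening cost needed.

9

This is an integer covering problem.
Choose L and Q: together they cover Uptown, West, East, Midtown — every zone.
Total opening cost: 4 + 5 = 9.
No cover costs less than 9.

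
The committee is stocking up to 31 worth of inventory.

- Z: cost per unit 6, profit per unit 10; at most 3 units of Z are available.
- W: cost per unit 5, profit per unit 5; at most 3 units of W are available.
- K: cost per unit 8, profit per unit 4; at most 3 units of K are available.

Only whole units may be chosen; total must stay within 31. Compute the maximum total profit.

40

3×Z, 1×W, and 1×K: cost 31 ≤ 31, profit 3·10 + 1·5 + 1·4 = 39.
3×Z and 2×W: cost 28 ≤ 31, profit 3·10 + 2·5 = 40.
Best is 40.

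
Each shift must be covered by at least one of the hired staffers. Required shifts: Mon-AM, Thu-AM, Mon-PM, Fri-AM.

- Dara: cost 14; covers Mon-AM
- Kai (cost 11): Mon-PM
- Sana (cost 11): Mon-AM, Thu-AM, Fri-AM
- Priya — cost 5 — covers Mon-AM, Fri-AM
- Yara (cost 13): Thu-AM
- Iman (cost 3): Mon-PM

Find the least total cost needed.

This is an integer covering problem.
The greedy cost-per-new-shift heuristic would pick Priya, Iman, and Sana for 19, but a cheaper cover exists.
Choose Sana and Iman: together they cover Mon-AM, Thu-AM, Mon-PM, Fri-AM — every shift.
Total cost: 11 + 3 = 14.
No cover costs less than 14.

14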